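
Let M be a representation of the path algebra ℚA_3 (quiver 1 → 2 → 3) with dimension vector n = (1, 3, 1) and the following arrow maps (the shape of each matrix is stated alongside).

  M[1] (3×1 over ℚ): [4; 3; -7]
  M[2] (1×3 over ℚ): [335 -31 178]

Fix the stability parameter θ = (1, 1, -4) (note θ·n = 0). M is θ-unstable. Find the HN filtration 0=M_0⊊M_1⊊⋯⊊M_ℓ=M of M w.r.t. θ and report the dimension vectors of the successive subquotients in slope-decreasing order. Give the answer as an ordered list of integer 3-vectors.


Barcode: M ≅ I[1,3], I[2,2]^2. HN layers by μ_θ (2 steps, strictly decreasing):
  μ^(1)=1; μ^(2)=-2/3

((0, 2, 0); (1, 1, 1))


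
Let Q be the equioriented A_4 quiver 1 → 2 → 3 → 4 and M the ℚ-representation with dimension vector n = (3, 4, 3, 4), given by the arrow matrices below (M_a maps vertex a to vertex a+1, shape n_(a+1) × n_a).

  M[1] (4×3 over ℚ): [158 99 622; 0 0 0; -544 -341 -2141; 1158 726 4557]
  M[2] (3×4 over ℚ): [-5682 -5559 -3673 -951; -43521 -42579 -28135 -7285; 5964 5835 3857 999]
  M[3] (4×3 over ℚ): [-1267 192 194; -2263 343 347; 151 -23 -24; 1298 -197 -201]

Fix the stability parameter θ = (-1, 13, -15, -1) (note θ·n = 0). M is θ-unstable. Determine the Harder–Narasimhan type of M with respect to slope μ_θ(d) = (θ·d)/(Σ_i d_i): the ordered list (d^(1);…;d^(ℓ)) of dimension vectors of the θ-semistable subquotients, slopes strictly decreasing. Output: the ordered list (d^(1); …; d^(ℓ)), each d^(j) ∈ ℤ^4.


Via rank(M_{q-1}∘⋯∘M_p): M ≅ I[1,1], I[1,2], I[1,4], I[2,2], I[2,4], I[3,4], I[4,4].
μ_θ-semistable layers: μ^(1)=13; μ^(2)=-1; μ^(3)=-15

((0, 2, 0, 0); (3, 2, 2, 4); (0, 0, 1, 0))


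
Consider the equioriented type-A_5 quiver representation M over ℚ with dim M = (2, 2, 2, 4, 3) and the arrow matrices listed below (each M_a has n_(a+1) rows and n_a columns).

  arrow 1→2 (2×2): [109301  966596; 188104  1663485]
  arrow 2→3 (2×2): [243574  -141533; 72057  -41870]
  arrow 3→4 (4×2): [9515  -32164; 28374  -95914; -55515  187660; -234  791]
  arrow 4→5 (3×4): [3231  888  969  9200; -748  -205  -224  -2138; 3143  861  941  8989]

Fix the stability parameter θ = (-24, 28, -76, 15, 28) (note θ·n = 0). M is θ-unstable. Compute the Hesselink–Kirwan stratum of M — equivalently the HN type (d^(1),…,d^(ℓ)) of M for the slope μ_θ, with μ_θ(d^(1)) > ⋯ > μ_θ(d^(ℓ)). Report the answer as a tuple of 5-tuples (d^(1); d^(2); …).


Interval decomposition of M: I[1,5]^2, I[4,4], I[4,5].
HN type (ℓ=3): μ^(1)=28; μ^(2)=15; μ^(3)=-24

((0, 0, 0, 0, 3); (0, 0, 0, 4, 0); (2, 2, 2, 0, 0))


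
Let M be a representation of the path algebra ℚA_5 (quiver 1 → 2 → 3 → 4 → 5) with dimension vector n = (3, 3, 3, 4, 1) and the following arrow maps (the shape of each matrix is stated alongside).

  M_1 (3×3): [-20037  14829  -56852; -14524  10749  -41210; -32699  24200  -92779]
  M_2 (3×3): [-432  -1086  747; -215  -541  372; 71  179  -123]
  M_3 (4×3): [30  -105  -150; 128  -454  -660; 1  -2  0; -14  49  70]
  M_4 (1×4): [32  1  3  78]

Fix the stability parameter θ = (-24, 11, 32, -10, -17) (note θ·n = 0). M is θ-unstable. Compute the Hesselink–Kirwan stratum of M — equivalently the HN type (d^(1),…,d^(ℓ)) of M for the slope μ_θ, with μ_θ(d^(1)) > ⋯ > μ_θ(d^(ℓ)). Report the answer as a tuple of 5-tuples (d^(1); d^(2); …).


Via rank(M_{q-1}∘⋯∘M_p): M ≅ I[1,2], I[1,4], I[1,5], I[3,3], I[4,4]^2.
μ_θ-semistable layers: μ^(1)=32; μ^(2)=11; μ^(3)=4; μ^(4)=-10; μ^(5)=-24

((0, 0, 1, 0, 0); (0, 2, 1, 1, 0); (0, 1, 1, 1, 1); (0, 0, 0, 2, 0); (3, 0, 0, 0, 0))


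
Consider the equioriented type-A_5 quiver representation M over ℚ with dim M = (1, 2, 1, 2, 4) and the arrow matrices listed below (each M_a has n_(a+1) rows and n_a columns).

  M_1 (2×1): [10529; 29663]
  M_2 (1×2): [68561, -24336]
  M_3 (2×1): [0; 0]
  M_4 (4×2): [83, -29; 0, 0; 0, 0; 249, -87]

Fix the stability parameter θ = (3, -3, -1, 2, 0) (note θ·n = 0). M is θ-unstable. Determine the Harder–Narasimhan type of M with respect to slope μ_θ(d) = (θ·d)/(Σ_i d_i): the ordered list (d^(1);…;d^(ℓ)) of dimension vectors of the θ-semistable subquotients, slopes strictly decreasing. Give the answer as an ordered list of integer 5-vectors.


Interval decomposition of M: I[1,3], I[2,2], I[4,4], I[4,5], I[5,5]^3.
HN type (ℓ=5): μ^(1)=2; μ^(2)=1; μ^(3)=0; μ^(4)=-1/3; μ^(5)=-3

((0, 0, 0, 1, 0); (0, 0, 0, 1, 1); (0, 0, 0, 0, 3); (1, 1, 1, 0, 0); (0, 1, 0, 0, 0))


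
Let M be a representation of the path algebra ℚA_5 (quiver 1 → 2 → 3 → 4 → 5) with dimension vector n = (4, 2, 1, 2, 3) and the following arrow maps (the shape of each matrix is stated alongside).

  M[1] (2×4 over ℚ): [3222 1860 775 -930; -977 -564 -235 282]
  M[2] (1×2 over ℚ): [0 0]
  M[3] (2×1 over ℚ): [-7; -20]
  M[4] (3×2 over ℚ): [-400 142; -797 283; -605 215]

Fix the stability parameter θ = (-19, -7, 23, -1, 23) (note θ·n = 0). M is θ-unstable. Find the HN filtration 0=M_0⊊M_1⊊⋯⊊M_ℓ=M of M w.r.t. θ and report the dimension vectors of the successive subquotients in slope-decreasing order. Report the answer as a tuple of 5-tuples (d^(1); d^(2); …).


Barcode: M ≅ I[1,1]^2, I[1,2]^2, I[3,5], I[4,5], I[5,5]. HN layers by μ_θ (5 steps, strictly decreasing):
  μ^(1)=23; μ^(2)=11; μ^(3)=-1; μ^(4)=-7; μ^(5)=-19

((0, 0, 0, 0, 3); (0, 0, 1, 1, 0); (0, 0, 0, 1, 0); (0, 2, 0, 0, 0); (4, 0, 0, 0, 0))


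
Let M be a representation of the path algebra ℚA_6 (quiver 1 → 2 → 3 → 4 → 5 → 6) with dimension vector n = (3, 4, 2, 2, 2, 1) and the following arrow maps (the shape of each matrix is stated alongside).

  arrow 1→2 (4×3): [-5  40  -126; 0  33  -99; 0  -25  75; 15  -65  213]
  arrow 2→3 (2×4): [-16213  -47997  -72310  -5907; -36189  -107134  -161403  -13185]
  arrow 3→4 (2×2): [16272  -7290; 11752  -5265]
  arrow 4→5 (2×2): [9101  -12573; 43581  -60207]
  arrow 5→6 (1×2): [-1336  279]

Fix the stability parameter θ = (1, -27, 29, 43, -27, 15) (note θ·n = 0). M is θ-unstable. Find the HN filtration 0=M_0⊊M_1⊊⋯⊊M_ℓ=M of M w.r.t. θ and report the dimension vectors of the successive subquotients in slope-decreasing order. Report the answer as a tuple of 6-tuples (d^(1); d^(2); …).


Barcode: M ≅ I[1,1], I[1,2], I[1,6], I[2,2], I[2,3], I[4,5]. HN layers by μ_θ (6 steps, strictly decreasing):
  μ^(1)=29; μ^(2)=15; μ^(3)=8; μ^(4)=1; μ^(5)=-13; μ^(6)=-27

((0, 0, 1, 0, 0, 0); (0, 0, 1, 1, 1, 1); (0, 0, 0, 1, 1, 0); (1, 0, 0, 0, 0, 0); (2, 2, 0, 0, 0, 0); (0, 2, 0, 0, 0, 0))


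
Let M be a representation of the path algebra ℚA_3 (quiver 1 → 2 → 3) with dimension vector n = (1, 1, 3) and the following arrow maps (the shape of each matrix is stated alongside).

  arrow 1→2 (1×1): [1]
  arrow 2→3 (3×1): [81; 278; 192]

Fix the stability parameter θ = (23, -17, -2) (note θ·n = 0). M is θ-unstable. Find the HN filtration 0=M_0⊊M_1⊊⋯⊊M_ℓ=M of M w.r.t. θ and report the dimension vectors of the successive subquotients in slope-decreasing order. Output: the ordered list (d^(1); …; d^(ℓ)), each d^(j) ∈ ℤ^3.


Via rank(M_{q-1}∘⋯∘M_p): M ≅ I[1,3], I[3,3]^2.
μ_θ-semistable layers: μ^(1)=4/3; μ^(2)=-2

((1, 1, 1); (0, 0, 2))


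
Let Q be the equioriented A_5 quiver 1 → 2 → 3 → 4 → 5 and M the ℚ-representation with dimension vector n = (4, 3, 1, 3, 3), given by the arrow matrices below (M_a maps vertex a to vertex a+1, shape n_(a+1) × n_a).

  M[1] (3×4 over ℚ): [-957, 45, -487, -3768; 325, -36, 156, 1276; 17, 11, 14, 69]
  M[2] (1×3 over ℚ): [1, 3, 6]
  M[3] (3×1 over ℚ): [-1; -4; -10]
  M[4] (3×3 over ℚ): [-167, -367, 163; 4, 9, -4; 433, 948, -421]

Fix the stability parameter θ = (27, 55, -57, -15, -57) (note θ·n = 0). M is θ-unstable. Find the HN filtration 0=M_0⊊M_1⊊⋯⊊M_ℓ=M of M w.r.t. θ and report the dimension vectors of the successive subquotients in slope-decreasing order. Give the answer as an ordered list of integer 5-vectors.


Interval decomposition of M: I[1,1], I[1,2]^2, I[1,5], I[4,4], I[4,5], I[5,5].
HN type (ℓ=6): μ^(1)=55; μ^(2)=27; μ^(3)=-47/5; μ^(4)=-15; μ^(5)=-36; μ^(6)=-57

((0, 2, 0, 0, 0); (3, 0, 0, 0, 0); (1, 1, 1, 1, 1); (0, 0, 0, 1, 0); (0, 0, 0, 1, 1); (0, 0, 0, 0, 1))


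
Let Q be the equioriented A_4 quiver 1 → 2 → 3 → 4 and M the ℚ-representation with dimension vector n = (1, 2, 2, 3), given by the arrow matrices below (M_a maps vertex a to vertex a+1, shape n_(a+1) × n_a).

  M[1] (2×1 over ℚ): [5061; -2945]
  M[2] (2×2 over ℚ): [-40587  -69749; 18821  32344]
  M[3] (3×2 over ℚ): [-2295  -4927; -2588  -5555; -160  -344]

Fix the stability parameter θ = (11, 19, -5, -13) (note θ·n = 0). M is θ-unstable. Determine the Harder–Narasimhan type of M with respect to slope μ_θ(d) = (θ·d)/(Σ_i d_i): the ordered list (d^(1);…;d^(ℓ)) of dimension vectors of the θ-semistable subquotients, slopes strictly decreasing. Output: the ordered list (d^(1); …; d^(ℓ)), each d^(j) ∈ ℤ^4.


Via rank(M_{q-1}∘⋯∘M_p): M ≅ I[1,4], I[2,4], I[4,4].
μ_θ-semistable layers: μ^(1)=3; μ^(2)=1/3; μ^(3)=-13

((1, 1, 1, 1); (0, 1, 1, 1); (0, 0, 0, 1))


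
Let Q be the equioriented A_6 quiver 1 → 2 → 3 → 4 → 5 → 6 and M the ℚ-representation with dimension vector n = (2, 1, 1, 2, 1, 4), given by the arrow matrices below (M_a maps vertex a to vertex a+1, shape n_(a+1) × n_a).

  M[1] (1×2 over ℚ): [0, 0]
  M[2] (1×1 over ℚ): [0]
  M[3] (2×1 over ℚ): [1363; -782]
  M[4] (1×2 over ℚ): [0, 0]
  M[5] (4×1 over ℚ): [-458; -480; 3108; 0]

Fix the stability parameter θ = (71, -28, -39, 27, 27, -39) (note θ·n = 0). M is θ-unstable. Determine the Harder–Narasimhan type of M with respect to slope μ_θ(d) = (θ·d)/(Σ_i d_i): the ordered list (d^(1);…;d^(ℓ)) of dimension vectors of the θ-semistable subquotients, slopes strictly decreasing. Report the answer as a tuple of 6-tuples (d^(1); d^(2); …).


Interval decomposition of M: I[1,1]^2, I[2,2], I[3,4], I[4,4], I[5,6], I[6,6]^3.
HN type (ℓ=5): μ^(1)=71; μ^(2)=27; μ^(3)=-6; μ^(4)=-28; μ^(5)=-39

((2, 0, 0, 0, 0, 0); (0, 0, 0, 2, 0, 0); (0, 0, 0, 0, 1, 1); (0, 1, 0, 0, 0, 0); (0, 0, 1, 0, 0, 3))


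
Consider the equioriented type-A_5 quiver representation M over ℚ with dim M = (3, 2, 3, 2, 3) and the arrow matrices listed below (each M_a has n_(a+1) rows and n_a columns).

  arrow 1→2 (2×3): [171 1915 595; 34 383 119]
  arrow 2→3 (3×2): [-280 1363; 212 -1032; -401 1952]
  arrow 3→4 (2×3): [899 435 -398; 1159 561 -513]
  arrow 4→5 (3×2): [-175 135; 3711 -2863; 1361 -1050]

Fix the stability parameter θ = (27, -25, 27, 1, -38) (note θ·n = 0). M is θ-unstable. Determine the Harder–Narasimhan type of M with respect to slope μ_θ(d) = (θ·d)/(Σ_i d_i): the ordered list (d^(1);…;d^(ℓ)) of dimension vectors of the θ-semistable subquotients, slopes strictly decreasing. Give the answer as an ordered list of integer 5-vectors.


Via rank(M_{q-1}∘⋯∘M_p): M ≅ I[1,1], I[1,5]^2, I[3,3], I[5,5].
μ_θ-semistable layers: μ^(1)=27; μ^(2)=-8/5; μ^(3)=-38

((1, 0, 1, 0, 0); (2, 2, 2, 2, 2); (0, 0, 0, 0, 1))


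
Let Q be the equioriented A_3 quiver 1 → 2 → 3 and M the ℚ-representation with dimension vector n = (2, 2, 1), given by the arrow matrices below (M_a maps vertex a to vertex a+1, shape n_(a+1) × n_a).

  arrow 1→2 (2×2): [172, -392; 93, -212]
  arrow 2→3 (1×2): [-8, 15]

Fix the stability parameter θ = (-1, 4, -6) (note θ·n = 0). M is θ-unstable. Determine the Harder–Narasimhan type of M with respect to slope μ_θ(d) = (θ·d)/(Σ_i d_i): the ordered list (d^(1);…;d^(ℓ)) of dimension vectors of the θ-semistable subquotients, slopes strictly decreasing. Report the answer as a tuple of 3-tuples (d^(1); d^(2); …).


Barcode: M ≅ I[1,2], I[1,3]. HN layers by μ_θ (2 steps, strictly decreasing):
  μ^(1)=4; μ^(2)=-1

((0, 1, 0); (2, 1, 1))


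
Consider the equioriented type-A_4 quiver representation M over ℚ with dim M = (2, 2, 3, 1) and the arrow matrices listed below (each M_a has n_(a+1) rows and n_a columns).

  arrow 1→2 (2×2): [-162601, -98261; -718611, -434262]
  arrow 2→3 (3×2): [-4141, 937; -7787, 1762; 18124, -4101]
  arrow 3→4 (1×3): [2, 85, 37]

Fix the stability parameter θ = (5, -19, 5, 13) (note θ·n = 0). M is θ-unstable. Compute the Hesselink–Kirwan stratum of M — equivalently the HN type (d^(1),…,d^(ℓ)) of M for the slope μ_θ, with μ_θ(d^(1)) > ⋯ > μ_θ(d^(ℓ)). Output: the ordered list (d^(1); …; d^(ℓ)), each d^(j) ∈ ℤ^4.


Interval decomposition of M: I[1,3], I[1,4], I[3,3].
HN type (ℓ=3): μ^(1)=13; μ^(2)=5; μ^(3)=-7

((0, 0, 0, 1); (0, 0, 3, 0); (2, 2, 0, 0))


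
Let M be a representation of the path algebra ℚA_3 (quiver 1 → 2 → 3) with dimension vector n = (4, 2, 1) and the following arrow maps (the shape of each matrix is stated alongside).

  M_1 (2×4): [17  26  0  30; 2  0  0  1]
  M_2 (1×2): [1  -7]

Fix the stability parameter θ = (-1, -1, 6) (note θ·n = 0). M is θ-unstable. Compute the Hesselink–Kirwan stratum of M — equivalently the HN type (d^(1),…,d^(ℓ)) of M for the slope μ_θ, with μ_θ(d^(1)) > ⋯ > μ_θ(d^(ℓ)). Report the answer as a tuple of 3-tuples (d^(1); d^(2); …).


Interval decomposition of M: I[1,1]^2, I[1,2], I[1,3].
HN type (ℓ=2): μ^(1)=6; μ^(2)=-1

((0, 0, 1); (4, 2, 0))


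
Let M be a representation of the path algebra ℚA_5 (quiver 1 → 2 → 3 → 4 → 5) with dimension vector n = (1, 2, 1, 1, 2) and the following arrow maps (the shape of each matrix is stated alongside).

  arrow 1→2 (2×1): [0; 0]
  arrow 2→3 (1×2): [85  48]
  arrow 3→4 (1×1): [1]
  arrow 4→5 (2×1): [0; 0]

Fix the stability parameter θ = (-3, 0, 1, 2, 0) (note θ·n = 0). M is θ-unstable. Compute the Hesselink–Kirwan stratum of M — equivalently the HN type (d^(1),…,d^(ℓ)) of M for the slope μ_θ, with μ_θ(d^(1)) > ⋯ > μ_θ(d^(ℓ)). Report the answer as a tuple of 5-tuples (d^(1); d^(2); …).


Barcode: M ≅ I[1,1], I[2,2], I[2,4], I[5,5]^2. HN layers by μ_θ (4 steps, strictly decreasing):
  μ^(1)=2; μ^(2)=1; μ^(3)=0; μ^(4)=-3

((0, 0, 0, 1, 0); (0, 0, 1, 0, 0); (0, 2, 0, 0, 2); (1, 0, 0, 0, 0))


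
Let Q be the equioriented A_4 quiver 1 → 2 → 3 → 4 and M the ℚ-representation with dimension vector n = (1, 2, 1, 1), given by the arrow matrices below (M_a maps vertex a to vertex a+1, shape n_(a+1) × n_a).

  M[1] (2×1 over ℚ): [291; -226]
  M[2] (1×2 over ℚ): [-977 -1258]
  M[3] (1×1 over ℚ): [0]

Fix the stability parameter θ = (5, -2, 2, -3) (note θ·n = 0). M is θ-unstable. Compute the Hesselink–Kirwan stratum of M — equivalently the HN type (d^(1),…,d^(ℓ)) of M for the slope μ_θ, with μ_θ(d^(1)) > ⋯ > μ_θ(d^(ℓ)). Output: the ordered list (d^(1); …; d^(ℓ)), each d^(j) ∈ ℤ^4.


Interval decomposition of M: I[1,3], I[2,2], I[4,4].
HN type (ℓ=4): μ^(1)=2; μ^(2)=3/2; μ^(3)=-2; μ^(4)=-3

((0, 0, 1, 0); (1, 1, 0, 0); (0, 1, 0, 0); (0, 0, 0, 1))


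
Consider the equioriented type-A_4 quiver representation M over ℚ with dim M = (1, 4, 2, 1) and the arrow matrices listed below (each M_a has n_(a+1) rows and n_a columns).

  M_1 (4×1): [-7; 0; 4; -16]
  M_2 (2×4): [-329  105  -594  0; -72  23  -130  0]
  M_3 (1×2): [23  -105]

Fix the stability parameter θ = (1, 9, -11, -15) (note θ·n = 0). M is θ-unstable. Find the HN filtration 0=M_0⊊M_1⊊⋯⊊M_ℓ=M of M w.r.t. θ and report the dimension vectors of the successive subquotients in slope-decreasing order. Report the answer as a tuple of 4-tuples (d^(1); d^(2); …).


Interval decomposition of M: I[1,4], I[2,2]^2, I[2,3].
HN type (ℓ=3): μ^(1)=9; μ^(2)=-1; μ^(3)=-4

((0, 2, 0, 0); (0, 1, 1, 0); (1, 1, 1, 1))


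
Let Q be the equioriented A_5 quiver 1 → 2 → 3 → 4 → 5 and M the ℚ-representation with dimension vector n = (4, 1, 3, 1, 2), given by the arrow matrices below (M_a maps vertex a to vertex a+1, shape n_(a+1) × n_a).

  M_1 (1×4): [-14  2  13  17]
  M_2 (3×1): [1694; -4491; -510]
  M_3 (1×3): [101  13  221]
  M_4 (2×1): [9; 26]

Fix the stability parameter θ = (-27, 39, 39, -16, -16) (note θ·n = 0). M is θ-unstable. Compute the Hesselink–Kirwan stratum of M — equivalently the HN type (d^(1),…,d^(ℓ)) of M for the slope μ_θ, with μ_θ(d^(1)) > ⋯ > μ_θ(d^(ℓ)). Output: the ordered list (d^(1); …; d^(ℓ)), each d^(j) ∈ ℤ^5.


Via rank(M_{q-1}∘⋯∘M_p): M ≅ I[1,1]^3, I[1,5], I[3,3]^2, I[5,5].
μ_θ-semistable layers: μ^(1)=39; μ^(2)=23/2; μ^(3)=-16; μ^(4)=-27

((0, 0, 2, 0, 0); (0, 1, 1, 1, 1); (0, 0, 0, 0, 1); (4, 0, 0, 0, 0))


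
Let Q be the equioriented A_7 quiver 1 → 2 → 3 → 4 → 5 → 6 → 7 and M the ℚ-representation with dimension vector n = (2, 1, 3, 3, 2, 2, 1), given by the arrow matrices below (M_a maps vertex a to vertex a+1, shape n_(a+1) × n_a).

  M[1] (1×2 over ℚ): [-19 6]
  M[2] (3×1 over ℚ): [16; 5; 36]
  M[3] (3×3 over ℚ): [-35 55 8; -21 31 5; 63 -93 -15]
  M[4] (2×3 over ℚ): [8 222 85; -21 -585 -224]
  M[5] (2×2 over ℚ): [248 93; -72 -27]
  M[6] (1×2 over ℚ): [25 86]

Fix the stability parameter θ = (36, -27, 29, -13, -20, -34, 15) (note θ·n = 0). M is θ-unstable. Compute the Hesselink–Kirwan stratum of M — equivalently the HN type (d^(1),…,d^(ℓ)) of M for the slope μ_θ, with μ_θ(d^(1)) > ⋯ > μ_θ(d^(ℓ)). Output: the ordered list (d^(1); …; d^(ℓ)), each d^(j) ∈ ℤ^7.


Interval decomposition of M: I[1,1], I[1,7], I[3,3], I[3,5], I[4,4], I[6,6].
HN type (ℓ=7): μ^(1)=36; μ^(2)=29; μ^(3)=15; μ^(4)=-4/3; μ^(5)=-29/6; μ^(6)=-13; μ^(7)=-34

((1, 0, 0, 0, 0, 0, 0); (0, 0, 1, 0, 0, 0, 0); (0, 0, 0, 0, 0, 0, 1); (0, 0, 1, 1, 1, 0, 0); (1, 1, 1, 1, 1, 1, 0); (0, 0, 0, 1, 0, 0, 0); (0, 0, 0, 0, 0, 1, 0))


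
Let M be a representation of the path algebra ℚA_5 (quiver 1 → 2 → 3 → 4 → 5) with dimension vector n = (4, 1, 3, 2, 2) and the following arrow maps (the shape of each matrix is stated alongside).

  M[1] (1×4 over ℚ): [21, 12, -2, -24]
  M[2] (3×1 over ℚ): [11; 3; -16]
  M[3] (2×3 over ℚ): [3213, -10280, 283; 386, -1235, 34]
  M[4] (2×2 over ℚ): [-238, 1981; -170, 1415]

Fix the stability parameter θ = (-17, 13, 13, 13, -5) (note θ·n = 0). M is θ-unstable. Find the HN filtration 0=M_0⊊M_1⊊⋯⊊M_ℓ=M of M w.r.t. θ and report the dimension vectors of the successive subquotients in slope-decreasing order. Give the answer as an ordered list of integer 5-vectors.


Barcode: M ≅ I[1,1]^3, I[1,5], I[3,3], I[3,4], I[5,5]. HN layers by μ_θ (4 steps, strictly decreasing):
  μ^(1)=13; μ^(2)=17/2; μ^(3)=-5; μ^(4)=-17

((0, 0, 2, 1, 0); (0, 1, 1, 1, 1); (0, 0, 0, 0, 1); (4, 0, 0, 0, 0))


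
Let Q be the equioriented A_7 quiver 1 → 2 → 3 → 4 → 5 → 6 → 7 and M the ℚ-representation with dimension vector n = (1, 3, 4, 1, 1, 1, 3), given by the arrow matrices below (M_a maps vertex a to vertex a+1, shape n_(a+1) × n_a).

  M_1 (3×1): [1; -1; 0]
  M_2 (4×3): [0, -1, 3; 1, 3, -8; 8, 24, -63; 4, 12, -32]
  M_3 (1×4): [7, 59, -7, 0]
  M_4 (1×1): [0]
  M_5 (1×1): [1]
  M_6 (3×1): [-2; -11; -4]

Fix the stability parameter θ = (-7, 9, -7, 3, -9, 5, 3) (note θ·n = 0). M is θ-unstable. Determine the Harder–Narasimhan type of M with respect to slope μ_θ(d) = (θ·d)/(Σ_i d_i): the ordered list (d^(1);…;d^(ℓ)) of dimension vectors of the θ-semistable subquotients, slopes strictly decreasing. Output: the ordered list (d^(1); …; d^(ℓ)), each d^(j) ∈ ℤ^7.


Barcode: M ≅ I[1,4], I[2,3]^2, I[3,3], I[5,7], I[7,7]^2. HN layers by μ_θ (5 steps, strictly decreasing):
  μ^(1)=4; μ^(2)=3; μ^(3)=1; μ^(4)=-7; μ^(5)=-9

((0, 0, 0, 0, 0, 1, 1); (0, 0, 0, 1, 0, 0, 2); (0, 3, 3, 0, 0, 0, 0); (1, 0, 1, 0, 0, 0, 0); (0, 0, 0, 0, 1, 0, 0))


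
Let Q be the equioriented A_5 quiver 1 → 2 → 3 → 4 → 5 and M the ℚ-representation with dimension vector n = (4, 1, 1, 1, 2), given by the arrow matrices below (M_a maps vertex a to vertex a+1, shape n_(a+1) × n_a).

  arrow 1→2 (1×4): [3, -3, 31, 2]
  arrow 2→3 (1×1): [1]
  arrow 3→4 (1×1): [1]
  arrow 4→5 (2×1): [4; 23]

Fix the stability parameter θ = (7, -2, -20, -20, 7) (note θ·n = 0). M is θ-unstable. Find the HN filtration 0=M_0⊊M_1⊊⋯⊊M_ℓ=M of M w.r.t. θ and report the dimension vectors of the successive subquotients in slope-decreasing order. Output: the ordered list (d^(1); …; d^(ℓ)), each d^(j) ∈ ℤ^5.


Barcode: M ≅ I[1,1]^3, I[1,5], I[5,5]. HN layers by μ_θ (2 steps, strictly decreasing):
  μ^(1)=7; μ^(2)=-35/4

((3, 0, 0, 0, 2); (1, 1, 1, 1, 0))


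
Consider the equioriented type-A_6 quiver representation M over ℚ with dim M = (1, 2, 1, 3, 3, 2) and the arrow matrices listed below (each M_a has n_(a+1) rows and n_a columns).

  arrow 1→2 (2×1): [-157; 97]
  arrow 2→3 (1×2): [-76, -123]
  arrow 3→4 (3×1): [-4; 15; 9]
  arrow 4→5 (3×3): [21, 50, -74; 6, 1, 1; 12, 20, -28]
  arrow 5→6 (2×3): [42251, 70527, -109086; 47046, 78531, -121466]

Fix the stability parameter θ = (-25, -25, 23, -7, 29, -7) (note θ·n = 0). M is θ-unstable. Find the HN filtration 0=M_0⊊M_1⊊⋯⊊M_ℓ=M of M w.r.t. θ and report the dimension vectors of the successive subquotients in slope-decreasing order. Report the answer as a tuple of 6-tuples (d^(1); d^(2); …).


Interval decomposition of M: I[1,4], I[2,2], I[4,6]^2, I[5,5].
HN type (ℓ=5): μ^(1)=29; μ^(2)=11; μ^(3)=8; μ^(4)=-7; μ^(5)=-25

((0, 0, 0, 0, 1, 0); (0, 0, 0, 0, 2, 2); (0, 0, 1, 1, 0, 0); (0, 0, 0, 2, 0, 0); (1, 2, 0, 0, 0, 0))


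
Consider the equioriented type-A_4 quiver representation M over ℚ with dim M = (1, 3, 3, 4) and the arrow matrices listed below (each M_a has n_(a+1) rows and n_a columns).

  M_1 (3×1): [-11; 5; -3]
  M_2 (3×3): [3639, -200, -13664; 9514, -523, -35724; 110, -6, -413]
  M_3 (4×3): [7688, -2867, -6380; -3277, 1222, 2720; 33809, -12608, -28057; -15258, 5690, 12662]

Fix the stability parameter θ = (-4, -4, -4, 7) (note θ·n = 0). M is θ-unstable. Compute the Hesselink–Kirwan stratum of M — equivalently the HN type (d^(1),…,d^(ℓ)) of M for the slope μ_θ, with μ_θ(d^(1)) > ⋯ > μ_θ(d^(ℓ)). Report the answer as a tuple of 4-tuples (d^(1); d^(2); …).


Via rank(M_{q-1}∘⋯∘M_p): M ≅ I[1,4], I[2,4]^2, I[4,4].
μ_θ-semistable layers: μ^(1)=7; μ^(2)=-4

((0, 0, 0, 4); (1, 3, 3, 0))


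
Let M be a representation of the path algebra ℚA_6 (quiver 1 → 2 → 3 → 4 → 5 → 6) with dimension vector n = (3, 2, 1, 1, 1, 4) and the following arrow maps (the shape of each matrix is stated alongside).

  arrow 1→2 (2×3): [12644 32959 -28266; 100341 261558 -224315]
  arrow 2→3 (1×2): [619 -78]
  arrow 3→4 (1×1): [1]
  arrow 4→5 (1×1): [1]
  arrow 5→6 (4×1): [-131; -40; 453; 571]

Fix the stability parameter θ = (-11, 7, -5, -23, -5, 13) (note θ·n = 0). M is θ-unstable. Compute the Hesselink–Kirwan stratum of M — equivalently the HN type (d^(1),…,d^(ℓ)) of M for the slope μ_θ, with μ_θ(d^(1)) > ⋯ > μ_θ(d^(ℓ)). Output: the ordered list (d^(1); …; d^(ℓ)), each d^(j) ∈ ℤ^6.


Interval decomposition of M: I[1,1], I[1,2], I[1,6], I[6,6]^3.
HN type (ℓ=5): μ^(1)=13; μ^(2)=7; μ^(3)=-5; μ^(4)=-7; μ^(5)=-11

((0, 0, 0, 0, 0, 4); (0, 1, 0, 0, 0, 0); (0, 0, 0, 0, 1, 0); (0, 1, 1, 1, 0, 0); (3, 0, 0, 0, 0, 0))


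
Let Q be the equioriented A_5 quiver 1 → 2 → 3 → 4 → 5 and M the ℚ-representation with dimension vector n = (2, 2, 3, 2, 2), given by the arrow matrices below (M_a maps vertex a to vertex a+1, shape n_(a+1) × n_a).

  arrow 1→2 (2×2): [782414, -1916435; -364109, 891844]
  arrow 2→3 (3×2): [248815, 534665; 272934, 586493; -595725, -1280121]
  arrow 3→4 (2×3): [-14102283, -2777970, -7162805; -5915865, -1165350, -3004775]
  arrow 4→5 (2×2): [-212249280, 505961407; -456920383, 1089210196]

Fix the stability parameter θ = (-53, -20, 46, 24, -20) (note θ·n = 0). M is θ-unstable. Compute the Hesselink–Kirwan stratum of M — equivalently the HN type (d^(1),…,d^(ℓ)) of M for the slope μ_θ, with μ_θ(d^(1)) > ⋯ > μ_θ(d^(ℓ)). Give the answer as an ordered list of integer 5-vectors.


Interval decomposition of M: I[1,3]^2, I[3,5], I[4,5].
HN type (ℓ=5): μ^(1)=46; μ^(2)=50/3; μ^(3)=2; μ^(4)=-20; μ^(5)=-53

((0, 0, 2, 0, 0); (0, 0, 1, 1, 1); (0, 0, 0, 1, 1); (0, 2, 0, 0, 0); (2, 0, 0, 0, 0))


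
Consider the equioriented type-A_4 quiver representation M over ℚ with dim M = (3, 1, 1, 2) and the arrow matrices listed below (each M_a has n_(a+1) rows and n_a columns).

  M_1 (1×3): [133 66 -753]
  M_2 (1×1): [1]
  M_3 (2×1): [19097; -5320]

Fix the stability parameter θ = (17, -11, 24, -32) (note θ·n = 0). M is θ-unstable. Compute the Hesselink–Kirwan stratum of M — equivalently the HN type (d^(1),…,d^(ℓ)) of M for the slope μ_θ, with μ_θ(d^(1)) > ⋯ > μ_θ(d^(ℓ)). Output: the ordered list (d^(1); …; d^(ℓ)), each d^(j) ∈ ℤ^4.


Barcode: M ≅ I[1,1]^2, I[1,4], I[4,4]. HN layers by μ_θ (3 steps, strictly decreasing):
  μ^(1)=17; μ^(2)=-1/2; μ^(3)=-32

((2, 0, 0, 0); (1, 1, 1, 1); (0, 0, 0, 1))


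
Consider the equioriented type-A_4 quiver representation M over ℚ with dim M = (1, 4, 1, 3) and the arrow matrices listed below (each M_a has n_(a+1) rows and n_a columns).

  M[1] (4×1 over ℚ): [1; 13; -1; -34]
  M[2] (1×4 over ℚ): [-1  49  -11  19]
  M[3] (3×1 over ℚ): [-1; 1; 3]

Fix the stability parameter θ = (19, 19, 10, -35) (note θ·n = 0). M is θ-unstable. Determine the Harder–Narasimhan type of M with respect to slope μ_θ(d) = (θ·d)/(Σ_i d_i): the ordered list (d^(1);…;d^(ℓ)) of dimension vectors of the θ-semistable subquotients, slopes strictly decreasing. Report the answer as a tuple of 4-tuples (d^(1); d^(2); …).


Interval decomposition of M: I[1,4], I[2,2]^3, I[4,4]^2.
HN type (ℓ=3): μ^(1)=19; μ^(2)=13/4; μ^(3)=-35

((0, 3, 0, 0); (1, 1, 1, 1); (0, 0, 0, 2))


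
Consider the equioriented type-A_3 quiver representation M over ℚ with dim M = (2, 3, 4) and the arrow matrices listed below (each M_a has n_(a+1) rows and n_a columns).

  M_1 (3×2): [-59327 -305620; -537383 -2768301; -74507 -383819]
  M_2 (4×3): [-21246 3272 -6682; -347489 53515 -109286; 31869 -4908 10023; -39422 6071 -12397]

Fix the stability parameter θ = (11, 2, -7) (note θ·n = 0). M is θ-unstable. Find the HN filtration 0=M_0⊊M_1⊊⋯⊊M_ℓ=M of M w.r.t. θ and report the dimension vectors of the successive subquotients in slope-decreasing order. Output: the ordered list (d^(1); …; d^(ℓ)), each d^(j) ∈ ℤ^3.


Interval decomposition of M: I[1,2], I[1,3], I[2,3], I[3,3]^2.
HN type (ℓ=4): μ^(1)=13/2; μ^(2)=2; μ^(3)=-5/2; μ^(4)=-7

((1, 1, 0); (1, 1, 1); (0, 1, 1); (0, 0, 2))


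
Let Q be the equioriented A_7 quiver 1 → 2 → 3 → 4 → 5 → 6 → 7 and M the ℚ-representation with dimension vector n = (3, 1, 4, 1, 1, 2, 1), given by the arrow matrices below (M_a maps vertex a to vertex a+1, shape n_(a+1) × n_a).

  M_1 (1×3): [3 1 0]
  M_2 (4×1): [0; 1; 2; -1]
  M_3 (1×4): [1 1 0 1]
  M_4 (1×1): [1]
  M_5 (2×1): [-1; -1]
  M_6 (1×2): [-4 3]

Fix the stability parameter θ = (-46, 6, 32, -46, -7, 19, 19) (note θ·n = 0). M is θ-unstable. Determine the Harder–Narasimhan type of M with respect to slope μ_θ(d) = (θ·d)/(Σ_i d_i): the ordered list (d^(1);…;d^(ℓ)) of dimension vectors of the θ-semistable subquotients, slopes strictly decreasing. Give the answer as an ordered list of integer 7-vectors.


Barcode: M ≅ I[1,1]^2, I[1,3], I[3,3]^2, I[3,7], I[6,6]. HN layers by μ_θ (5 steps, strictly decreasing):
  μ^(1)=32; μ^(2)=19; μ^(3)=6; μ^(4)=-7; μ^(5)=-46

((0, 0, 3, 0, 0, 0, 0); (0, 0, 0, 0, 0, 2, 1); (0, 1, 0, 0, 0, 0, 0); (0, 0, 1, 1, 1, 0, 0); (3, 0, 0, 0, 0, 0, 0))


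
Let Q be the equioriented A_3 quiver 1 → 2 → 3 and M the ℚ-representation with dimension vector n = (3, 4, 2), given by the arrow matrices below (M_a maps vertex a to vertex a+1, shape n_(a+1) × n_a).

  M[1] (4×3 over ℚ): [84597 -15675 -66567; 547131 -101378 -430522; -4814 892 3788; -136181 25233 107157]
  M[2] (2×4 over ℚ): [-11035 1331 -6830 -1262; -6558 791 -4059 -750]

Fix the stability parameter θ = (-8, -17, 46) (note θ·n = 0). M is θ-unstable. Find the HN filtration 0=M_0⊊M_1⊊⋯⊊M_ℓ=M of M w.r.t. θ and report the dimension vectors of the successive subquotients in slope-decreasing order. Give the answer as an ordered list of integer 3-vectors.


Via rank(M_{q-1}∘⋯∘M_p): M ≅ I[1,1], I[1,3]^2, I[2,2]^2.
μ_θ-semistable layers: μ^(1)=46; μ^(2)=-8; μ^(3)=-25/2; μ^(4)=-17

((0, 0, 2); (1, 0, 0); (2, 2, 0); (0, 2, 0))


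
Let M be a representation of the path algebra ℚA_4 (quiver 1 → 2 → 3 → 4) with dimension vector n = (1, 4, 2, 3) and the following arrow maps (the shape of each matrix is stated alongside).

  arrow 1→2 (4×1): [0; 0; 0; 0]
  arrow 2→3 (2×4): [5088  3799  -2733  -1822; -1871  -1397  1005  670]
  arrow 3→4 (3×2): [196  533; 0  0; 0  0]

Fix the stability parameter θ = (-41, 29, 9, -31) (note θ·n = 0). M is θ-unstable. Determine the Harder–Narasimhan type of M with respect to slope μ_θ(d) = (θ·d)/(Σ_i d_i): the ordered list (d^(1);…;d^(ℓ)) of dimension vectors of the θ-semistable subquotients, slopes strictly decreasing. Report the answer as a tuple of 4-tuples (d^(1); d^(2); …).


Interval decomposition of M: I[1,1], I[2,2]^2, I[2,3], I[2,4], I[4,4]^2.
HN type (ℓ=5): μ^(1)=29; μ^(2)=19; μ^(3)=7/3; μ^(4)=-31; μ^(5)=-41

((0, 2, 0, 0); (0, 1, 1, 0); (0, 1, 1, 1); (0, 0, 0, 2); (1, 0, 0, 0))


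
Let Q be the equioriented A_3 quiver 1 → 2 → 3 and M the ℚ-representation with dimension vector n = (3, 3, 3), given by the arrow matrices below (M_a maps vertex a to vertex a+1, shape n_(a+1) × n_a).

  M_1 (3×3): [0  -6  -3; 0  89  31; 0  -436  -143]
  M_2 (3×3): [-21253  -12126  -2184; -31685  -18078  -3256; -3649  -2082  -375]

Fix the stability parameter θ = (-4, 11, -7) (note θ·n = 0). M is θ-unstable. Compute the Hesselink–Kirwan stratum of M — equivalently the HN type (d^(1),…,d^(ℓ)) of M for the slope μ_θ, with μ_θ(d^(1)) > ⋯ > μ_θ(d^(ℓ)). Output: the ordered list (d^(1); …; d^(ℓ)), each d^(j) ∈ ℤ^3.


Interval decomposition of M: I[1,1], I[1,2], I[1,3], I[2,3], I[3,3].
HN type (ℓ=4): μ^(1)=11; μ^(2)=2; μ^(3)=-4; μ^(4)=-7

((0, 1, 0); (0, 2, 2); (3, 0, 0); (0, 0, 1))


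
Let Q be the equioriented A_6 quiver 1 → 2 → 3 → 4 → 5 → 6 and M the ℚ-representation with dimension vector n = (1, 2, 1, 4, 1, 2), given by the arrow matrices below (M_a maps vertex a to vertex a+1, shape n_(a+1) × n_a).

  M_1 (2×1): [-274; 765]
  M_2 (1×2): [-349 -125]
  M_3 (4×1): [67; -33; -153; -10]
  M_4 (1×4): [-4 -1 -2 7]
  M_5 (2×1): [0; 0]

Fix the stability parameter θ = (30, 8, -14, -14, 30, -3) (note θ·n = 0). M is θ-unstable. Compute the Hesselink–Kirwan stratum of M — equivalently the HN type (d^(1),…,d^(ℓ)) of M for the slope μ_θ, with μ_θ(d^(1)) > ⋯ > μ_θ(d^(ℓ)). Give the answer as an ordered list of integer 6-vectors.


Barcode: M ≅ I[1,5], I[2,2], I[4,4]^3, I[6,6]^2. HN layers by μ_θ (5 steps, strictly decreasing):
  μ^(1)=30; μ^(2)=8; μ^(3)=5/2; μ^(4)=-3; μ^(5)=-14

((0, 0, 0, 0, 1, 0); (0, 1, 0, 0, 0, 0); (1, 1, 1, 1, 0, 0); (0, 0, 0, 0, 0, 2); (0, 0, 0, 3, 0, 0))


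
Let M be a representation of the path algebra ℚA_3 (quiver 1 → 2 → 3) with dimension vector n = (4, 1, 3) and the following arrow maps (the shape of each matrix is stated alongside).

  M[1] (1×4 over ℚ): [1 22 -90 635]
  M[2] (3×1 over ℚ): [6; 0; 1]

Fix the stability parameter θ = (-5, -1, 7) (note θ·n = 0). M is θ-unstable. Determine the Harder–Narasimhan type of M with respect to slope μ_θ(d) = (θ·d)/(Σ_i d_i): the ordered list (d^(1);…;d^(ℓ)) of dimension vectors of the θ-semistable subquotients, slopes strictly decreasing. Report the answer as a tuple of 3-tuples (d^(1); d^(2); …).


Barcode: M ≅ I[1,1]^3, I[1,3], I[3,3]^2. HN layers by μ_θ (3 steps, strictly decreasing):
  μ^(1)=7; μ^(2)=-1; μ^(3)=-5

((0, 0, 3); (0, 1, 0); (4, 0, 0))


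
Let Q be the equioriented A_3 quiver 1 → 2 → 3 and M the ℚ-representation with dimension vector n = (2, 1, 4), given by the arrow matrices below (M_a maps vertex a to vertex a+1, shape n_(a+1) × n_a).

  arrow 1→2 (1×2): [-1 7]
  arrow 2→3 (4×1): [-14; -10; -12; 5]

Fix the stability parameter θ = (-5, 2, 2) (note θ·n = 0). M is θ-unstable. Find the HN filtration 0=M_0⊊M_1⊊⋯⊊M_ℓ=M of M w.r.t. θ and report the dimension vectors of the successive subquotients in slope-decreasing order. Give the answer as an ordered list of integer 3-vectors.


Barcode: M ≅ I[1,1], I[1,3], I[3,3]^3. HN layers by μ_θ (2 steps, strictly decreasing):
  μ^(1)=2; μ^(2)=-5

((0, 1, 4); (2, 0, 0))


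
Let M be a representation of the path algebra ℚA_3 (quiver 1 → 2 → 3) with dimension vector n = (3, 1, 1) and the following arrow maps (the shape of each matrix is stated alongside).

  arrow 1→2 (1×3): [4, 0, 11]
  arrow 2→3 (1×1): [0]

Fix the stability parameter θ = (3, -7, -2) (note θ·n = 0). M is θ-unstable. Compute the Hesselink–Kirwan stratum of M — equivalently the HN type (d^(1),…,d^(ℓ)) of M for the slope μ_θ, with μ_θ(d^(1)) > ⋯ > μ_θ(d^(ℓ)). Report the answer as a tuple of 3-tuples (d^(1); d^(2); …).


Via rank(M_{q-1}∘⋯∘M_p): M ≅ I[1,1]^2, I[1,2], I[3,3].
μ_θ-semistable layers: μ^(1)=3; μ^(2)=-2

((2, 0, 0); (1, 1, 1))


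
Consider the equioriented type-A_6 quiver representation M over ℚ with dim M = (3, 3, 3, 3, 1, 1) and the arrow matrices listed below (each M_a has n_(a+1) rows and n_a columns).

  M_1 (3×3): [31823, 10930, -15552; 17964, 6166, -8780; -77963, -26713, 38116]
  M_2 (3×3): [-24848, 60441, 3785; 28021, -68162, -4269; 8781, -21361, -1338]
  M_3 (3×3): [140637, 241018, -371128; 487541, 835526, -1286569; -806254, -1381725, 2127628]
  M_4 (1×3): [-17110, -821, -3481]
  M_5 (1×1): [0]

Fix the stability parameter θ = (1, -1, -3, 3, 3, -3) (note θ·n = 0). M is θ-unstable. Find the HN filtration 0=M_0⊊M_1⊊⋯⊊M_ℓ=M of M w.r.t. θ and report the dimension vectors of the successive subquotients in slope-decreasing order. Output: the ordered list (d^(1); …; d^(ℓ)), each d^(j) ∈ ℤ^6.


Via rank(M_{q-1}∘⋯∘M_p): M ≅ I[1,4]^2, I[1,5], I[6,6].
μ_θ-semistable layers: μ^(1)=3; μ^(2)=-1; μ^(3)=-3

((0, 0, 0, 3, 1, 0); (3, 3, 3, 0, 0, 0); (0, 0, 0, 0, 0, 1))


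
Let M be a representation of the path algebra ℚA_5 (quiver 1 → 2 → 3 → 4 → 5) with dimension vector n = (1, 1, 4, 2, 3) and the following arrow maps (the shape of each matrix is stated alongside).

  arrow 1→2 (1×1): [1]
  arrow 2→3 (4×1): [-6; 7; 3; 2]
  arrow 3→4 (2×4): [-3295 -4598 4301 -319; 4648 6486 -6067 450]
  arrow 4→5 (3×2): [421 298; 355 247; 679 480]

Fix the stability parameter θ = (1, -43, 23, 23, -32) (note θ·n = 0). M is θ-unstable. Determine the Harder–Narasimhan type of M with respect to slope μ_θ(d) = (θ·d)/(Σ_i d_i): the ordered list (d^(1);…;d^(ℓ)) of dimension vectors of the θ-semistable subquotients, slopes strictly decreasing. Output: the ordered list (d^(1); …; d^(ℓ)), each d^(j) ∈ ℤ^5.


Via rank(M_{q-1}∘⋯∘M_p): M ≅ I[1,5], I[3,3]^2, I[3,5], I[5,5].
μ_θ-semistable layers: μ^(1)=23; μ^(2)=14/3; μ^(3)=-21; μ^(4)=-32

((0, 0, 2, 0, 0); (0, 0, 2, 2, 2); (1, 1, 0, 0, 0); (0, 0, 0, 0, 1))


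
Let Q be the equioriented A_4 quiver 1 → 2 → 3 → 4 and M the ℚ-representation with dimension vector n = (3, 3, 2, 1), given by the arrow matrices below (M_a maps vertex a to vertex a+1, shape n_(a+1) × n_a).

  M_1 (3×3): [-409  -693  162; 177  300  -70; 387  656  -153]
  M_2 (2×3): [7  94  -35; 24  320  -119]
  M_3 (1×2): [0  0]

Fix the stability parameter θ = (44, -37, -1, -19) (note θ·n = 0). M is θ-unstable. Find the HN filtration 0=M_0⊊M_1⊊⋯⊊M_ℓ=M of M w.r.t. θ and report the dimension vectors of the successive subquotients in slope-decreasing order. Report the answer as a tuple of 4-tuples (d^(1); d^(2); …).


Interval decomposition of M: I[1,2], I[1,3]^2, I[4,4].
HN type (ℓ=3): μ^(1)=7/2; μ^(2)=2; μ^(3)=-19

((1, 1, 0, 0); (2, 2, 2, 0); (0, 0, 0, 1))


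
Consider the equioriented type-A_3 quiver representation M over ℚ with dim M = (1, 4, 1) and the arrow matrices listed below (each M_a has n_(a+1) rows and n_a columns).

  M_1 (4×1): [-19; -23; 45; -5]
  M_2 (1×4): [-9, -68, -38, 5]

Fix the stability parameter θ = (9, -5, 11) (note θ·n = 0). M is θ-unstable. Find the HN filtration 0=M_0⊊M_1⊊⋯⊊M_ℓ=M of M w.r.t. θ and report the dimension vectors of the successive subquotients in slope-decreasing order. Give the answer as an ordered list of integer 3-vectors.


Via rank(M_{q-1}∘⋯∘M_p): M ≅ I[1,2], I[2,2]^2, I[2,3].
μ_θ-semistable layers: μ^(1)=11; μ^(2)=2; μ^(3)=-5

((0, 0, 1); (1, 1, 0); (0, 3, 0))


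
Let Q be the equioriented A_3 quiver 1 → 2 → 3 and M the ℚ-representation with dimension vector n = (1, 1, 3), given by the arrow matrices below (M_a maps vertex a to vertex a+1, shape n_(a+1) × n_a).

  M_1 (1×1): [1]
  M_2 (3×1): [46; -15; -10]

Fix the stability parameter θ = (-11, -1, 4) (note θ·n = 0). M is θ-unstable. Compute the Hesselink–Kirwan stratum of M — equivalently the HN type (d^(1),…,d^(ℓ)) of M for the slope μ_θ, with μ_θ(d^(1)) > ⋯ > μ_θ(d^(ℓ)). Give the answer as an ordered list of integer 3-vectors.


Via rank(M_{q-1}∘⋯∘M_p): M ≅ I[1,3], I[3,3]^2.
μ_θ-semistable layers: μ^(1)=4; μ^(2)=-1; μ^(3)=-11

((0, 0, 3); (0, 1, 0); (1, 0, 0))


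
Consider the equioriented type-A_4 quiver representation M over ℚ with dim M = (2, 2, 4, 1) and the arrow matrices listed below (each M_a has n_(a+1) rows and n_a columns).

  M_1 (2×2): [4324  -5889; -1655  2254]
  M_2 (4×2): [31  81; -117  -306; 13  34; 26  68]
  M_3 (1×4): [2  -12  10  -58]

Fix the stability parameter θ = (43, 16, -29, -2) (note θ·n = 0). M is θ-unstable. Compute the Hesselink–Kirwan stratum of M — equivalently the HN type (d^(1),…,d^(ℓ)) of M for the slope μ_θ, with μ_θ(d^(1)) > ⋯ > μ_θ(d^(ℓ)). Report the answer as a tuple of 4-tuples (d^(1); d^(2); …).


Barcode: M ≅ I[1,3], I[1,4], I[3,3]^2. HN layers by μ_θ (3 steps, strictly decreasing):
  μ^(1)=10; μ^(2)=7; μ^(3)=-29

((1, 1, 1, 0); (1, 1, 1, 1); (0, 0, 2, 0))


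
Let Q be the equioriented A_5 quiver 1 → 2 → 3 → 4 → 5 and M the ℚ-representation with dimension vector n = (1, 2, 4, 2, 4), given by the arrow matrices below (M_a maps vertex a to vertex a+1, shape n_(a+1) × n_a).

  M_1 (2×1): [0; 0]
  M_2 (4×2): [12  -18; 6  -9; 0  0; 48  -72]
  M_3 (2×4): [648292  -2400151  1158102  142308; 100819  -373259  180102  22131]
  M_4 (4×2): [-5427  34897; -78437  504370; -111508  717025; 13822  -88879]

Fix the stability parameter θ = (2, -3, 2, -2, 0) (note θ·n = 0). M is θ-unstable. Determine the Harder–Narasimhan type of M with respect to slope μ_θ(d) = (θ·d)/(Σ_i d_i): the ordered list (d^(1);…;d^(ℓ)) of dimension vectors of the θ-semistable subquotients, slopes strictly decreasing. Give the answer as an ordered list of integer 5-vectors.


Via rank(M_{q-1}∘⋯∘M_p): M ≅ I[1,1], I[2,2], I[2,5], I[3,3]^2, I[3,5], I[5,5]^2.
μ_θ-semistable layers: μ^(1)=2; μ^(2)=0; μ^(3)=-3

((1, 0, 2, 0, 0); (0, 0, 2, 2, 4); (0, 2, 0, 0, 0))


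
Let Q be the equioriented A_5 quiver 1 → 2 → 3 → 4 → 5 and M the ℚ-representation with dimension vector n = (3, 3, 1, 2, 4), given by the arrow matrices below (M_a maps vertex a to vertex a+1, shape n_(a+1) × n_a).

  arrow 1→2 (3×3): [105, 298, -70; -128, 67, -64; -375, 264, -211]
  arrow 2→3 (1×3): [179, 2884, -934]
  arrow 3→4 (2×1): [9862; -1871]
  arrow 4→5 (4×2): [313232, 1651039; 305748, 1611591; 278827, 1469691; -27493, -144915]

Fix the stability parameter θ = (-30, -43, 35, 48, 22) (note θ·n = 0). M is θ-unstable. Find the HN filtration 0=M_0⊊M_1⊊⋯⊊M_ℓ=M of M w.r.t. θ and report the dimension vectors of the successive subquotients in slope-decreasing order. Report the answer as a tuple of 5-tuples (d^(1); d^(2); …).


Interval decomposition of M: I[1,2]^2, I[1,5], I[4,5], I[5,5]^2.
HN type (ℓ=3): μ^(1)=35; μ^(2)=22; μ^(3)=-73/2

((0, 0, 1, 2, 2); (0, 0, 0, 0, 2); (3, 3, 0, 0, 0))
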